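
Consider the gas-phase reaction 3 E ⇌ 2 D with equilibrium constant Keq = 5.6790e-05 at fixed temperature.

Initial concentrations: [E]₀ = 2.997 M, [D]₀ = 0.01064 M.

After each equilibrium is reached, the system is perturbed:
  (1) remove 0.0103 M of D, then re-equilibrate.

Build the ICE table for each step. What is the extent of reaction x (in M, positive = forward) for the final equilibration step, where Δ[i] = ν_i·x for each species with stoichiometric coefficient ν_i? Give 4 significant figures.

Q₀ = 4.2056e-06 vs Keq = 5.6790e-05 ⇒ Q<K, forward
Step 1:
                    E           D
  init          2.997     0.01064
  Δ          -0.04148     0.02765
  eq            2.956     0.03829
  solve Keq expr → x = 0.01383; check Q = 5.6790e-05
Then remove 0.0103 M of D.
Step 2:
                    E           D
  init          2.956     0.02799
  Δ          -0.01501     0.01001
  eq            2.941       0.038
  solve Keq expr → x = 0.005004; check Q = 5.6790e-05

x = 0.005004 M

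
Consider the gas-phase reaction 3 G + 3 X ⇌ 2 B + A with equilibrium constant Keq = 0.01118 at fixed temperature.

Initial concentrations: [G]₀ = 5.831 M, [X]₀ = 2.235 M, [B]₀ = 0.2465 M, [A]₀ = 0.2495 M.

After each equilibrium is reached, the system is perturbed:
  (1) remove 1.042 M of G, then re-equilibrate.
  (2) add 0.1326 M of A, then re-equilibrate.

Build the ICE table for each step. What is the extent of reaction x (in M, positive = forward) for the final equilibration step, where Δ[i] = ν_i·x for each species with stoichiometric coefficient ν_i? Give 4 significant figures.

x = -0.01184 M

Q₀ = 6.8492e-06 vs Keq = 0.01118 ⇒ Q<K, forward
Step 1:
                    G           X           B           A
  Initial       5.831       2.235      0.2465      0.2495
  Change       -1.301      -1.301      0.8672      0.4336
  Equil          4.53      0.9342       1.114      0.6831
  solve Keq expr → x = 0.4336; check Q = 0.01118
Then remove 1.042 M of G.
Step 2:
                    G           X           B           A
  Initial       3.488      0.9342       1.114      0.6831
  Change       0.1402      0.1402     -0.0935    -0.04675
  Equil         3.628       1.074        1.02      0.6364
  solve Keq expr → x = -0.04675; check Q = 0.01118
Then add 0.1326 M of A.
Step 3:
                    G           X           B           A
  Initial       3.628       1.074        1.02       0.769
  Change      0.03552     0.03552    -0.02368    -0.01184
  Equil         3.664        1.11      0.9965      0.7571
  solve Keq expr → x = -0.01184; check Q = 0.01118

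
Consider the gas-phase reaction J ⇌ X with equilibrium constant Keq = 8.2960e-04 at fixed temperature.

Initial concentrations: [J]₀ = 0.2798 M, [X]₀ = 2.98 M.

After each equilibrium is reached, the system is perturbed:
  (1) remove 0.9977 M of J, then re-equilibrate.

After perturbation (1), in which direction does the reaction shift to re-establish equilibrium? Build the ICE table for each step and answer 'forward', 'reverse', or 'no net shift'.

Q₀ = 10.65 vs Keq = 8.2960e-04 ⇒ Q>K, reverse
Step 1:
                  J         X
  Initial    0.2798      2.98
  Change      2.977    -2.977
  Equil       3.257  0.002702
  solve Keq expr → x = -2.977; check Q = 8.2960e-04
Then remove 0.9977 M of J.
Step 2:
                  J         X
  Initial     2.259  0.002702
  Change  8.2701e-04 -8.2701e-04
  Equil        2.26  0.001875
  solve Keq expr → x = -8.2701e-04; check Q = 8.2960e-04

Direction: reverse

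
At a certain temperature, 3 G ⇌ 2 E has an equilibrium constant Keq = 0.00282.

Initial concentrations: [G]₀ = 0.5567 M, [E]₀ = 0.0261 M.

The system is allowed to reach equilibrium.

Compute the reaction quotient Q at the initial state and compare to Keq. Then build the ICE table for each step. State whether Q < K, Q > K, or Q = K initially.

Q₀ = 0.003948 vs Keq = 0.00282 ⇒ Q>K, reverse
Step 1:
                  G         E
  I          0.5567    0.0261
  C        0.005566 -0.003711
  E          0.5623   0.02239
  solve Keq expr → x = -0.001855; check Q = 0.00282

Q₀ = 0.003948; Q > K (proceeds reverse)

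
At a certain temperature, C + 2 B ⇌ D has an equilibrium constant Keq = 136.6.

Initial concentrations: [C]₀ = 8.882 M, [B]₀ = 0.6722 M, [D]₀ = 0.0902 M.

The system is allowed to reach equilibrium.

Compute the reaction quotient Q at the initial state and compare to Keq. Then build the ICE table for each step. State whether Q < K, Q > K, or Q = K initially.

Q₀ = 0.02247 vs Keq = 136.6 ⇒ Q<K, forward
Step 1:
                  C         B         D
  Initial     8.882    0.6722    0.0902
  Change    -0.3267   -0.6533    0.3267
  Equil       8.555   0.01889    0.4169
  solve Keq expr → x = 0.3267; check Q = 136.6

Q₀ = 0.02247; Q < K (proceeds forward)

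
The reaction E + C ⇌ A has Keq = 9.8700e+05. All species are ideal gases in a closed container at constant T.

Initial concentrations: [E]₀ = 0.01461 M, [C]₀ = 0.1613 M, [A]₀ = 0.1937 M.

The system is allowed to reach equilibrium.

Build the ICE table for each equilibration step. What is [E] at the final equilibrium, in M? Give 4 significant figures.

Q₀ = 82.19 vs Keq = 9.8700e+05 ⇒ Q<K, forward
Step 1:
                  E         C         A
  init      0.01461    0.1613    0.1937
  Δ        -0.01461  -0.01461   0.01461
  eq      1.4387e-06    0.1467    0.2083
  solve Keq expr → x = 0.01461; check Q = 9.8700e+05

[E]_eq = 1.4387e-06 M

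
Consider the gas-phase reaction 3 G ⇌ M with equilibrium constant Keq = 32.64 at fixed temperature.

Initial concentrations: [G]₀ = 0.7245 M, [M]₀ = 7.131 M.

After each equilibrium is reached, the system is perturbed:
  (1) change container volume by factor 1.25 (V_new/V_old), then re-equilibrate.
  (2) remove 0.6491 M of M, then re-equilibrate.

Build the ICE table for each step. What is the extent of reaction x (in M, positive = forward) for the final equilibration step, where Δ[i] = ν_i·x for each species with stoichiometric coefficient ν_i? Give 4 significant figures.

x = 0.007263 M

Q₀ = 18.75 vs Keq = 32.64 ⇒ Q<K, forward
Step 1:
                   G          M
  init        0.7245      7.131
  Δ          -0.1211    0.04036
  eq          0.6034      7.171
  solve Keq expr → x = 0.04036; check Q = 32.64
Then change container volume by factor 1.25 (V_new/V_old).
Step 2:
                   G          M
  init        0.4827      5.737
  Δ           0.0766   -0.02553
  eq          0.5593      5.712
  solve Keq expr → x = -0.02553; check Q = 32.64
Then remove 0.6491 M of M.
Step 3:
                   G          M
  init        0.5593      5.062
  Δ         -0.02179   0.007263
  eq          0.5375       5.07
  solve Keq expr → x = 0.007263; check Q = 32.64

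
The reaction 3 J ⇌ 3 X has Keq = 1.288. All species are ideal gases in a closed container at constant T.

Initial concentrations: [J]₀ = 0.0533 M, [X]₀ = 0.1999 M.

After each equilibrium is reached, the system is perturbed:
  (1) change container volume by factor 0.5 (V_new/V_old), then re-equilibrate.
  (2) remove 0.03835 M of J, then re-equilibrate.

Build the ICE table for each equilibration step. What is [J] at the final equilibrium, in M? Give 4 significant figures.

[J]_eq = 0.2242 M

Q₀ = 52.75 vs Keq = 1.288 ⇒ Q>K, reverse
Step 1:
                  J         X
  init       0.0533    0.1999
  Δ         0.06796  -0.06796
  eq         0.1213    0.1319
  solve Keq expr → x = -0.02265; check Q = 1.288
Then change container volume by factor 0.5 (V_new/V_old).
Step 2:
                  J         X
  init       0.2425    0.2639
  Δ               0         0
  eq         0.2425    0.2639
  solve Keq expr → x = 0; check Q = 1.288
Then remove 0.03835 M of J.
Step 3:
                  J         X
  init       0.2042    0.2639
  Δ         0.01998  -0.01998
  eq         0.2242    0.2439
  solve Keq expr → x = -0.006661; check Q = 1.288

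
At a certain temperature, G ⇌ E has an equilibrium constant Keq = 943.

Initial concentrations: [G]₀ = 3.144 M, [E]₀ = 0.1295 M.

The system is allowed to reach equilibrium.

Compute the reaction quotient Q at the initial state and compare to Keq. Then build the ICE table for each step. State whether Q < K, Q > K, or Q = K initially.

Q₀ = 0.04119 vs Keq = 943 ⇒ Q<K, forward
Step 1:
                    G           E
  Initial       3.144      0.1295
  Change       -3.141       3.141
  Equil      0.003468        3.27
  solve Keq expr → x = 3.141; check Q = 943

Q₀ = 0.04119; Q < K (proceeds forward)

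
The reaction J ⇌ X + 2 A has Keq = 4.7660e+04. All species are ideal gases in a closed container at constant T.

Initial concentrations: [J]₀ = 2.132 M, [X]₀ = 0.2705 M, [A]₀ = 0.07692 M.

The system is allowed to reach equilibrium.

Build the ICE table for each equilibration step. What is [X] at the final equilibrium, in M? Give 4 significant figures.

[X]_eq = 2.402 M

Q₀ = 7.5069e-04 vs Keq = 4.7660e+04 ⇒ Q<K, forward
Step 1:
                    J           X           A
  I             2.132      0.2705     0.07692
  C            -2.131       2.131       4.262
  E        9.4868e-04       2.402       4.339
  solve Keq expr → x = 2.131; check Q = 4.7660e+04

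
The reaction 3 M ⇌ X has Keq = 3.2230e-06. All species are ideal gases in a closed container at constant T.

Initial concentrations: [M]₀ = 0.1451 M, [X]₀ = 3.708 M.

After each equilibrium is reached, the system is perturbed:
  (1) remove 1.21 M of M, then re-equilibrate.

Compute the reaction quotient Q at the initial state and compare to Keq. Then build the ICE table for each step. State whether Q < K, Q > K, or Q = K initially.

Q₀ = 1214; Q > K (proceeds reverse)

Q₀ = 1214 vs Keq = 3.2230e-06 ⇒ Q>K, reverse
Step 1:
                    M           X
  init         0.1451       3.708
  Δ             11.11      -3.703
  eq            11.26    0.004596
  solve Keq expr → x = -3.703; check Q = 3.2230e-06
Then remove 1.21 M of M.
Step 2:
                    M           X
  init          10.05    0.004596
  Δ          0.003974   -0.001325
  eq            10.05    0.003271
  solve Keq expr → x = -0.001325; check Q = 3.2230e-06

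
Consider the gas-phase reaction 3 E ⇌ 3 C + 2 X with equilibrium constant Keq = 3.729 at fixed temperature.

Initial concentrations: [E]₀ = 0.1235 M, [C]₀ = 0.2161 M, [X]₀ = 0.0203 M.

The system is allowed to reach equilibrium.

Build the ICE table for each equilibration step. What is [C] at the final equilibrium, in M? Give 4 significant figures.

Q₀ = 0.002208 vs Keq = 3.729 ⇒ Q<K, forward
Step 1:
                    E           C           X
  Initial      0.1235      0.2161      0.0203
  Change     -0.08755     0.08755     0.05837
  Equil       0.03595      0.3036     0.07867
  solve Keq expr → x = 0.02918; check Q = 3.729

[C]_eq = 0.3036 M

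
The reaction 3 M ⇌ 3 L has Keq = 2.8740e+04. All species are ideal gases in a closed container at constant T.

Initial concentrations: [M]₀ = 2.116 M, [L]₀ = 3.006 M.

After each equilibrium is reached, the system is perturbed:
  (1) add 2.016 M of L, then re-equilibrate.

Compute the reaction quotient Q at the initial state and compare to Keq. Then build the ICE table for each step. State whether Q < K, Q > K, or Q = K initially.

Q₀ = 2.867 vs Keq = 2.8740e+04 ⇒ Q<K, forward
Step 1:
                  M         L
  init        2.116     3.006
  Δ          -1.954     1.954
  eq         0.1619      4.96
  solve Keq expr → x = 0.6514; check Q = 2.8740e+04
Then add 2.016 M of L.
Step 2:
                  M         L
  init       0.1619     6.976
  Δ         0.06373  -0.06373
  eq         0.2257     6.912
  solve Keq expr → x = -0.02124; check Q = 2.8740e+04

Q₀ = 2.867; Q < K (proceeds forward)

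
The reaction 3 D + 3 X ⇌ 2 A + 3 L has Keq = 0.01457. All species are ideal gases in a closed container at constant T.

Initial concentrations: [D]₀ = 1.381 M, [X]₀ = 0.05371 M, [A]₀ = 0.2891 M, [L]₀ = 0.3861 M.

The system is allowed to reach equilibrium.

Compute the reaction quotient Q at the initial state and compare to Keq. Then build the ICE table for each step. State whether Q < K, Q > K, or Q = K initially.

Q₀ = 11.79; Q > K (proceeds reverse)

Q₀ = 11.79 vs Keq = 0.01457 ⇒ Q>K, reverse
Step 1:
                    D           X           A           L
  init          1.381     0.05371      0.2891      0.3861
  Δ            0.1517      0.1517     -0.1011     -0.1517
  eq            1.533      0.2054       0.188      0.2344
  solve Keq expr → x = -0.05057; check Q = 0.01457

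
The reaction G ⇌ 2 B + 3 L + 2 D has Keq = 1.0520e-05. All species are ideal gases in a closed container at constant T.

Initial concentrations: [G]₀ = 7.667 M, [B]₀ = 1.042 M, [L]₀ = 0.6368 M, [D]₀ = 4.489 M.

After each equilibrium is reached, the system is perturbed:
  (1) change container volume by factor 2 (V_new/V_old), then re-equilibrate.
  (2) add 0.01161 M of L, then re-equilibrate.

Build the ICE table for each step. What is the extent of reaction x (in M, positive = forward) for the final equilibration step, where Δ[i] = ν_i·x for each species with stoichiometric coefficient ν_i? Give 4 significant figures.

x = -0.003618 M

Q₀ = 0.7369 vs Keq = 1.0520e-05 ⇒ Q>K, reverse
Step 1:
                   G          B          L          D
  Initial      7.667      1.042     0.6368      4.489
  Change      0.2045    -0.4091    -0.6136    -0.4091
  Equil        7.872     0.6329    0.02316       4.08
  solve Keq expr → x = -0.2045; check Q = 1.0520e-05
Then change container volume by factor 2 (V_new/V_old).
Step 2:
                   G          B          L          D
  Initial      3.936     0.3165    0.01158       2.04
  Change     -0.0108    0.02159    0.03239    0.02159
  Equil        3.925      0.338    0.04397      2.062
  solve Keq expr → x = 0.0108; check Q = 1.0520e-05
Then add 0.01161 M of L.
Step 3:
                   G          B          L          D
  Initial      3.925      0.338    0.05558      2.062
  Change    0.003618  -0.007235   -0.01085  -0.007235
  Equil        3.929     0.3308    0.04473      2.054
  solve Keq expr → x = -0.003618; check Q = 1.0520e-05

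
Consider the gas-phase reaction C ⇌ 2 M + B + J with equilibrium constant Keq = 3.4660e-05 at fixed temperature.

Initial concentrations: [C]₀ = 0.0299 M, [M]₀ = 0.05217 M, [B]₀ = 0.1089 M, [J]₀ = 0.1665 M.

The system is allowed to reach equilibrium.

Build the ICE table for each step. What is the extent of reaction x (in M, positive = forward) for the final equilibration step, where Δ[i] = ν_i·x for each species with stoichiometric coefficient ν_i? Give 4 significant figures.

Q₀ = 0.00165 vs Keq = 3.4660e-05 ⇒ Q>K, reverse
Step 1:
                    C           M           B           J
  Initial      0.0299     0.05217      0.1089      0.1665
  Change      0.02029    -0.04058    -0.02029    -0.02029
  Equil       0.05019     0.01159     0.08861      0.1462
  solve Keq expr → x = -0.02029; check Q = 3.4660e-05

x = -0.02029 M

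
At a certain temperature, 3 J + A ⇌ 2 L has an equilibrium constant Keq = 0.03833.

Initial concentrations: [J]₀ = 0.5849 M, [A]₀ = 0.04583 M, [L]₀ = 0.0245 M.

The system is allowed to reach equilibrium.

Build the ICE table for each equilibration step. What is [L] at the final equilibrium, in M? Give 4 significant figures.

[L]_eq = 0.01961 M

Q₀ = 0.06545 vs Keq = 0.03833 ⇒ Q>K, reverse
Step 1:
                    J           A           L
  Initial      0.5849     0.04583      0.0245
  Change     0.007341    0.002447   -0.004894
  Equil        0.5922     0.04828     0.01961
  solve Keq expr → x = -0.002447; check Q = 0.03833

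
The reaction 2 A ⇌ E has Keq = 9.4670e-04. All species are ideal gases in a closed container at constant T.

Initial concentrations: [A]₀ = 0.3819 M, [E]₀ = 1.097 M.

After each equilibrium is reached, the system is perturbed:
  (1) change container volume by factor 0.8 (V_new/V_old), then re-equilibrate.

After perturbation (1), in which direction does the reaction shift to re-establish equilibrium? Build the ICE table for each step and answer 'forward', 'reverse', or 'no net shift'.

Direction: forward

Q₀ = 7.522 vs Keq = 9.4670e-04 ⇒ Q>K, reverse
Step 1:
                    A           E
  init         0.3819       1.097
  Δ             2.182      -1.091
  eq            2.563    0.006221
  solve Keq expr → x = -1.091; check Q = 9.4670e-04
Then change container volume by factor 0.8 (V_new/V_old).
Step 2:
                    A           E
  init          3.204    0.007776
  Δ         -0.003842    0.001921
  eq              3.2    0.009697
  solve Keq expr → x = 0.001921; check Q = 9.4670e-04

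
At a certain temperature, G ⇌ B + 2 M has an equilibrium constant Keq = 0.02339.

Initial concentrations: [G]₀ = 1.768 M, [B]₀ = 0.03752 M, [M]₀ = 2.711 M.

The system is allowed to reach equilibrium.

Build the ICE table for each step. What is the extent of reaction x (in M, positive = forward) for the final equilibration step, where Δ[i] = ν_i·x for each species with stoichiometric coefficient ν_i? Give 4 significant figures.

Q₀ = 0.156 vs Keq = 0.02339 ⇒ Q>K, reverse
Step 1:
                    G           B           M
  I             1.768     0.03752       2.711
  C           0.03152    -0.03152    -0.06303
  E               1.8    0.006003       2.648
  solve Keq expr → x = -0.03152; check Q = 0.02339

x = -0.03152 M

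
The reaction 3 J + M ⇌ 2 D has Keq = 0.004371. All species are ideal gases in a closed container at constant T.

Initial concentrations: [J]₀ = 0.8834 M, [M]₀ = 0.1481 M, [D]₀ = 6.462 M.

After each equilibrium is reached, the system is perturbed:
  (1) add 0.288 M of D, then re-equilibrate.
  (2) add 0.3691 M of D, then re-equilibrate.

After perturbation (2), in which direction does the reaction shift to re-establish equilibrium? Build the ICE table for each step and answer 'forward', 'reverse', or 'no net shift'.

Direction: reverse

Q₀ = 409 vs Keq = 0.004371 ⇒ Q>K, reverse
Step 1:
                   J          M          D
  I           0.8834     0.1481      6.462
  C             6.59      2.197     -4.394
  E            7.474      2.345      2.068
  solve Keq expr → x = -2.197; check Q = 0.004371
Then add 0.288 M of D.
Step 2:
                   J          M          D
  I            7.474      2.345      2.356
  C           0.2327    0.07756    -0.1551
  E            7.706      2.422      2.201
  solve Keq expr → x = -0.07756; check Q = 0.004371
Then add 0.3691 M of D.
Step 3:
                   J          M          D
  I            7.706      2.422       2.57
  C           0.2934    0.09782    -0.1956
  E                8       2.52      2.375
  solve Keq expr → x = -0.09782; check Q = 0.004371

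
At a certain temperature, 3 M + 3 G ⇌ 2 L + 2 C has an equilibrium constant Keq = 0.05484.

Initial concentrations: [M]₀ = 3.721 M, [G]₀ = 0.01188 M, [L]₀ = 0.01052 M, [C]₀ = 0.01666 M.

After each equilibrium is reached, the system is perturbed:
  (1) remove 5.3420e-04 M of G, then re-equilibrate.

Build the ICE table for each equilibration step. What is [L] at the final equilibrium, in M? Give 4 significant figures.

Q₀ = 3.5559e-04 vs Keq = 0.05484 ⇒ Q<K, forward
Step 1:
                    M           G           L           C
  I             3.721     0.01188     0.01052     0.01666
  C         -0.008315   -0.008315    0.005543    0.005543
  E             3.713    0.003565     0.01606      0.0222
  solve Keq expr → x = 0.002772; check Q = 0.05484
Then remove 5.3420e-04 M of G.
Step 2:
                    M           G           L           C
  I             3.713    0.003031     0.01606      0.0222
  C        4.5637e-04  4.5637e-04 -3.0425e-04 -3.0425e-04
  E             3.713    0.003488     0.01576      0.0219
  solve Keq expr → x = -1.5212e-04; check Q = 0.05484

[L]_eq = 0.01576 M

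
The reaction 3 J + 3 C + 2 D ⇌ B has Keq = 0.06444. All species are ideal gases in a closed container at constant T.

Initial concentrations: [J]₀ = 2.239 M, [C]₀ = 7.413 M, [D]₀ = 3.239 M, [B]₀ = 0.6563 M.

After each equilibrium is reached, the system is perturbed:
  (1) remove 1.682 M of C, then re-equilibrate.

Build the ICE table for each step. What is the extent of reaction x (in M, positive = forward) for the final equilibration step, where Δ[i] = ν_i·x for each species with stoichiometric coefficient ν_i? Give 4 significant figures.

x = -0.03724 M

Q₀ = 1.3682e-05 vs Keq = 0.06444 ⇒ Q<K, forward
Step 1:
                    J           C           D           B
  I             2.239       7.413       3.239      0.6563
  C            -1.922      -1.922      -1.282      0.6408
  E            0.3166       5.491       1.957       1.297
  solve Keq expr → x = 0.6408; check Q = 0.06444
Then remove 1.682 M of C.
Step 2:
                    J           C           D           B
  I            0.3166       3.809       1.957       1.297
  C            0.1117      0.1117     0.07449    -0.03724
  E            0.4283        3.92       2.032        1.26
  solve Keq expr → x = -0.03724; check Q = 0.06444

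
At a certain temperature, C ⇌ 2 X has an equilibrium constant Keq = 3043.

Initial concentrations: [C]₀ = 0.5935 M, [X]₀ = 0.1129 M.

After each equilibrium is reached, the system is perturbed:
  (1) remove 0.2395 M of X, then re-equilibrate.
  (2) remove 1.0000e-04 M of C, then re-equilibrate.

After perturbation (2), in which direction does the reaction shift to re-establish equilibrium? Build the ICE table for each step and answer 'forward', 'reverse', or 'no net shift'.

Q₀ = 0.02148 vs Keq = 3043 ⇒ Q<K, forward
Step 1:
                   C          X
  I           0.5935     0.1129
  C          -0.5929      1.186
  E       5.5434e-04      1.299
  solve Keq expr → x = 0.5929; check Q = 3043
Then remove 0.2395 M of X.
Step 2:
                   C          X
  I       5.5434e-04      1.059
  C       -1.8534e-04 3.7067e-04
  E       3.6901e-04       1.06
  solve Keq expr → x = 1.8534e-04; check Q = 3043
Then remove 1.0000e-04 M of C.
Step 3:
                   C          X
  I       2.6901e-04       1.06
  C       9.9861e-05 -1.9972e-04
  E       3.6887e-04      1.059
  solve Keq expr → x = -9.9861e-05; check Q = 3043

Direction: reverse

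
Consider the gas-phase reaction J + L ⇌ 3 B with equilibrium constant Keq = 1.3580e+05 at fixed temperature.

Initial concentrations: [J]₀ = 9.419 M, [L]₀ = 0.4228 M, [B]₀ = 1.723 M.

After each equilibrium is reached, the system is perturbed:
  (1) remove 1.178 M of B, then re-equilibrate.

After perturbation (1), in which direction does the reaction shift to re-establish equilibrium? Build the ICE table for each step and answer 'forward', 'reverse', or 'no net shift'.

Direction: forward

Q₀ = 1.284 vs Keq = 1.3580e+05 ⇒ Q<K, forward
Step 1:
                   J          L          B
  Initial      9.419     0.4228      1.723
  Change     -0.4228    -0.4228      1.268
  Equil        8.996 2.1910e-05      2.991
  solve Keq expr → x = 0.4228; check Q = 1.3580e+05
Then remove 1.178 M of B.
Step 2:
                   J          L          B
  Initial      8.996 2.1910e-05      1.813
  Change  -1.7029e-05 -1.7029e-05 5.1086e-05
  Equil        8.996 4.8810e-06      1.813
  solve Keq expr → x = 1.7029e-05; check Q = 1.3580e+05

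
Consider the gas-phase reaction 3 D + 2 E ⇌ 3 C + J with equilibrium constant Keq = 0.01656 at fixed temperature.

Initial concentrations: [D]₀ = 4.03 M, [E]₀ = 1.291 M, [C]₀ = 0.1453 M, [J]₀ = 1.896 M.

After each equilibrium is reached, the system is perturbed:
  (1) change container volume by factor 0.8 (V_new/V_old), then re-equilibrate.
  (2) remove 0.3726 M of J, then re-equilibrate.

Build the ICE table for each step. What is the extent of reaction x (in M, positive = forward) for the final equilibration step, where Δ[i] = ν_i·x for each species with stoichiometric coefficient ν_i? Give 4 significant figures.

Q₀ = 5.3317e-05 vs Keq = 0.01656 ⇒ Q<K, forward
Step 1:
                  D         E         C         J
  init         4.03     1.291    0.1453     1.896
  Δ         -0.5268   -0.3512    0.5268    0.1756
  eq          3.503    0.9398    0.6721     2.072
  solve Keq expr → x = 0.1756; check Q = 0.01656
Then change container volume by factor 0.8 (V_new/V_old).
Step 2:
                  D         E         C         J
  init        4.379     1.175    0.8401     2.589
  Δ        -0.04093  -0.02729   0.04093   0.01364
  eq          4.338     1.147     0.881     2.603
  solve Keq expr → x = 0.01364; check Q = 0.01656
Then remove 0.3726 M of J.
Step 3:
                  D         E         C         J
  init        4.338     1.147     0.881     2.231
  Δ        -0.02879  -0.01919   0.02879  0.009597
  eq          4.309     1.128    0.9098      2.24
  solve Keq expr → x = 0.009597; check Q = 0.01656

x = 0.009597 M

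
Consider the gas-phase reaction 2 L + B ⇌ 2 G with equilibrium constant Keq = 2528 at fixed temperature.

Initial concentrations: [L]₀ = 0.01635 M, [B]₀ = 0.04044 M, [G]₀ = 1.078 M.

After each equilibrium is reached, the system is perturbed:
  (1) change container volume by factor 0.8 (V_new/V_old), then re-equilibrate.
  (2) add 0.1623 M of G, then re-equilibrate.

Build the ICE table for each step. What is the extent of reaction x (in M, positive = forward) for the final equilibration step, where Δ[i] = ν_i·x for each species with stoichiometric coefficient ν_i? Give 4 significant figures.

Q₀ = 1.0750e+05 vs Keq = 2528 ⇒ Q>K, reverse
Step 1:
                    L           B           G
  Initial     0.01635     0.04044       1.078
  Change      0.05995     0.02998    -0.05995
  Equil        0.0763     0.07042       1.018
  solve Keq expr → x = -0.02998; check Q = 2528
Then change container volume by factor 0.8 (V_new/V_old).
Step 2:
                    L           B           G
  Initial     0.09538     0.08802       1.273
  Change    -0.007634   -0.003817    0.007634
  Equil       0.08774      0.0842        1.28
  solve Keq expr → x = 0.003817; check Q = 2528
Then add 0.1623 M of G.
Step 3:
                    L           B           G
  Initial     0.08774      0.0842       1.442
  Change     0.008239     0.00412   -0.008239
  Equil       0.09598     0.08832       1.434
  solve Keq expr → x = -0.00412; check Q = 2528

x = -0.00412 M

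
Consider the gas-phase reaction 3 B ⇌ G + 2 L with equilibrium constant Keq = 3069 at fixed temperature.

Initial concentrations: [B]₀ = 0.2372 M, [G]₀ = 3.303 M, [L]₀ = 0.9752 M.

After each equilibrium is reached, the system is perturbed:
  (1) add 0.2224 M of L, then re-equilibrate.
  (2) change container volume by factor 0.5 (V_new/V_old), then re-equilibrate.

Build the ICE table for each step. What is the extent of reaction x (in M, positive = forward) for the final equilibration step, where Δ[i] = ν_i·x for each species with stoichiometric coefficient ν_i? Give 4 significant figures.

x = 0 M

Q₀ = 235.4 vs Keq = 3069 ⇒ Q<K, forward
Step 1:
                   B          G          L
  Initial     0.2372      3.303     0.9752
  Change     -0.1301    0.04336    0.08671
  Equil       0.1071      3.346      1.062
  solve Keq expr → x = 0.04336; check Q = 3069
Then add 0.2224 M of L.
Step 2:
                   B          G          L
  Initial     0.1071      3.346      1.284
  Change     0.01384  -0.004613  -0.009227
  Equil        0.121      3.342      1.275
  solve Keq expr → x = -0.004613; check Q = 3069
Then change container volume by factor 0.5 (V_new/V_old).
Step 3:
                   B          G          L
  Initial     0.2419      6.683       2.55
  Change           0          0          0
  Equil       0.2419      6.683       2.55
  solve Keq expr → x = 0; check Q = 3069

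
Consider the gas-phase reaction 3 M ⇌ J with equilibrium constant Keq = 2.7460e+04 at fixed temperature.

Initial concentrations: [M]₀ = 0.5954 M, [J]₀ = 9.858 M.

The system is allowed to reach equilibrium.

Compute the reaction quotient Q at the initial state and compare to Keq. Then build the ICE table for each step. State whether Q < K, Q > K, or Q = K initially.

Q₀ = 46.7 vs Keq = 2.7460e+04 ⇒ Q<K, forward
Step 1:
                    M           J
  I            0.5954       9.858
  C           -0.5239      0.1746
  E           0.07149       10.03
  solve Keq expr → x = 0.1746; check Q = 2.7460e+04

Q₀ = 46.7; Q < K (proceeds forward)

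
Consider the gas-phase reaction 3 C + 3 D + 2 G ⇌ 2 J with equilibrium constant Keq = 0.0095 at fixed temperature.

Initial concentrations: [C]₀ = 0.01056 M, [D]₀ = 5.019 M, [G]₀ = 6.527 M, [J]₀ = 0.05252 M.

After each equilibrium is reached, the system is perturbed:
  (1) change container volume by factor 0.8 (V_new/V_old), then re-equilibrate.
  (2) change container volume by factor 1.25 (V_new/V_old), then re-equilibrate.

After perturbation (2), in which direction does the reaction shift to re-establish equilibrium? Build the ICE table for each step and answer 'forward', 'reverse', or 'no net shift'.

Q₀ = 0.4349 vs Keq = 0.0095 ⇒ Q>K, reverse
Step 1:
                  C         D         G         J
  I         0.01056     5.019     6.527   0.05252
  C         0.02026   0.02026   0.01351  -0.01351
  E         0.03082     5.039     6.541   0.03901
  solve Keq expr → x = -0.006753; check Q = 0.0095
Then change container volume by factor 0.8 (V_new/V_old).
Step 2:
                  C         D         G         J
  I         0.03852     6.299     8.176   0.04877
  C        -0.01132  -0.01132 -0.007547  0.007547
  E          0.0272     6.288     8.168   0.05632
  solve Keq expr → x = 0.003773; check Q = 0.0095
Then change container volume by factor 1.25 (V_new/V_old).
Step 3:
                  C         D         G         J
  I         0.02176      5.03     6.534   0.04505
  C        0.009056  0.009056  0.006038 -0.006038
  E         0.03082     5.039     6.541   0.03901
  solve Keq expr → x = -0.003019; check Q = 0.0095

Direction: reverse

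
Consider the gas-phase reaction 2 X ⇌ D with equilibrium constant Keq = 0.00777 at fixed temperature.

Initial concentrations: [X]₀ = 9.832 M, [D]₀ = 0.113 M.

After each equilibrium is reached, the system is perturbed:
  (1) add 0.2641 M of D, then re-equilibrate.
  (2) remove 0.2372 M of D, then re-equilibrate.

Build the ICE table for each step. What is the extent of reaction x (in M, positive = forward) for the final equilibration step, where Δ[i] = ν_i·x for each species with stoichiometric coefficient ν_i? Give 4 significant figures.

x = 0.185 M

Q₀ = 0.001169 vs Keq = 0.00777 ⇒ Q<K, forward
Step 1:
                    X           D
  I             9.832       0.113
  C           -0.9892      0.4946
  E             8.843      0.6076
  solve Keq expr → x = 0.4946; check Q = 0.00777
Then add 0.2641 M of D.
Step 2:
                    X           D
  I             8.843      0.8717
  C            0.4123     -0.2061
  E             9.255      0.6656
  solve Keq expr → x = -0.2061; check Q = 0.00777
Then remove 0.2372 M of D.
Step 3:
                    X           D
  I             9.255      0.4284
  C           -0.3701       0.185
  E             8.885      0.6134
  solve Keq expr → x = 0.185; check Q = 0.00777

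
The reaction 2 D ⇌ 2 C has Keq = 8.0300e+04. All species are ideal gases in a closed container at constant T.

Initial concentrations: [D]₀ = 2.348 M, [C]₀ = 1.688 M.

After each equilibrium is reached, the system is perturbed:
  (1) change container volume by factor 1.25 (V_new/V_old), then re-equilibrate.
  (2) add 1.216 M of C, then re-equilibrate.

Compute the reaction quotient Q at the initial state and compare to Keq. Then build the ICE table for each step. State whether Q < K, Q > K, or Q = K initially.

Q₀ = 0.5168; Q < K (proceeds forward)

Q₀ = 0.5168 vs Keq = 8.0300e+04 ⇒ Q<K, forward
Step 1:
                   D          C
  I            2.348      1.688
  C           -2.334      2.334
  E          0.01419      4.022
  solve Keq expr → x = 1.167; check Q = 8.0300e+04
Then change container volume by factor 1.25 (V_new/V_old).
Step 2:
                   D          C
  I          0.01135      3.217
  C                0          0
  E          0.01135      3.217
  solve Keq expr → x = 0; check Q = 8.0300e+04
Then add 1.216 M of C.
Step 3:
                   D          C
  I          0.01135      4.433
  C         0.004276  -0.004276
  E          0.01563      4.429
  solve Keq expr → x = -0.002138; check Q = 8.0300e+04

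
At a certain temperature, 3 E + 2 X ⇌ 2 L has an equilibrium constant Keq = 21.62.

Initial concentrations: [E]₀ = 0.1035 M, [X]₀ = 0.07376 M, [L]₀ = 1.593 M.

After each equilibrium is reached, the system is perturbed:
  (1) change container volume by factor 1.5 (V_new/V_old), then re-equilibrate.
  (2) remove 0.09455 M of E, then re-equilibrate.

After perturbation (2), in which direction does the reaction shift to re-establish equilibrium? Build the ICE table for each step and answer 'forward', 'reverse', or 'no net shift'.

Q₀ = 4.2070e+05 vs Keq = 21.62 ⇒ Q>K, reverse
Step 1:
                    E           X           L
  I            0.1035     0.07376       1.593
  C            0.5793      0.3862     -0.3862
  E            0.6828        0.46       1.207
  solve Keq expr → x = -0.1931; check Q = 21.62
Then change container volume by factor 1.5 (V_new/V_old).
Step 2:
                    E           X           L
  I            0.4552      0.3067      0.8045
  C             0.105     0.07003    -0.07003
  E            0.5603      0.3767      0.7345
  solve Keq expr → x = -0.03501; check Q = 21.62
Then remove 0.09455 M of E.
Step 3:
                    E           X           L
  I            0.4657      0.3767      0.7345
  C           0.04873     0.03249    -0.03249
  E            0.5144      0.4092       0.702
  solve Keq expr → x = -0.01624; check Q = 21.62

Direction: reverse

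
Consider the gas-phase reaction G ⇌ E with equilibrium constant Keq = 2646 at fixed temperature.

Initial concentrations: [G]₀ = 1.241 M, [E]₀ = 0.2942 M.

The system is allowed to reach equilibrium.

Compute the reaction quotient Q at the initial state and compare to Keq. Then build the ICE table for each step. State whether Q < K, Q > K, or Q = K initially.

Q₀ = 0.2371 vs Keq = 2646 ⇒ Q<K, forward
Step 1:
                   G          E
  I            1.241     0.2942
  C            -1.24       1.24
  E       5.7998e-04      1.535
  solve Keq expr → x = 1.24; check Q = 2646

Q₀ = 0.2371; Q < K (proceeds forward)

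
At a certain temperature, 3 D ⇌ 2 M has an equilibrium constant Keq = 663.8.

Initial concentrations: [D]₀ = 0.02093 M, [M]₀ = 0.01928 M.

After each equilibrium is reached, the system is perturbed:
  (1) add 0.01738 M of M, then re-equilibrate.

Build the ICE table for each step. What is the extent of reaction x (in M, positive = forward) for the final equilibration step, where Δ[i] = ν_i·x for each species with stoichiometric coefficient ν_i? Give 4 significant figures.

x = -0.001185 M

Q₀ = 40.54 vs Keq = 663.8 ⇒ Q<K, forward
Step 1:
                   D          M
  I          0.02093    0.01928
  C         -0.01075   0.007169
  E          0.01018    0.02645
  solve Keq expr → x = 0.003585; check Q = 663.8
Then add 0.01738 M of M.
Step 2:
                   D          M
  I          0.01018    0.04383
  C         0.003556   -0.00237
  E          0.01373    0.04146
  solve Keq expr → x = -0.001185; check Q = 663.8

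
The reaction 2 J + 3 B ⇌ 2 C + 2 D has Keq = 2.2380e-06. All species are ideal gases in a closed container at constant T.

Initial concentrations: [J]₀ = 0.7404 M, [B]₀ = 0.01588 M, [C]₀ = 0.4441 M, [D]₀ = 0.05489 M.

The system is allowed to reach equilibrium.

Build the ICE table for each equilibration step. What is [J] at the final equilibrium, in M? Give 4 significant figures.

[J]_eq = 0.7952 M

Q₀ = 270.7 vs Keq = 2.2380e-06 ⇒ Q>K, reverse
Step 1:
                   J          B          C          D
  Initial     0.7404    0.01588     0.4441    0.05489
  Change      0.0548    0.08219    -0.0548    -0.0548
  Equil       0.7952    0.09807     0.3893 9.3853e-05
  solve Keq expr → x = -0.0274; check Q = 2.2380e-06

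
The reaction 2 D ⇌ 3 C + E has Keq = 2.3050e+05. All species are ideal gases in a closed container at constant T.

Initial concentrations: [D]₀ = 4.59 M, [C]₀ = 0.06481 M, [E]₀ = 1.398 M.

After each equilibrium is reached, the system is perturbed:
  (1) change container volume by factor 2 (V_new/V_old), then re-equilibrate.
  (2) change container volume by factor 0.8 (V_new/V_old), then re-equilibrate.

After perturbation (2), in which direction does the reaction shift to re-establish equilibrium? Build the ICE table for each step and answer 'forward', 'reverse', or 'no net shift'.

Q₀ = 1.8064e-05 vs Keq = 2.3050e+05 ⇒ Q<K, forward
Step 1:
                   D          C          E
  init          4.59    0.06481      1.398
  Δ           -4.519      6.778      2.259
  eq          0.0713      6.843      3.657
  solve Keq expr → x = 2.259; check Q = 2.3050e+05
Then change container volume by factor 2 (V_new/V_old).
Step 2:
                   D          C          E
  init       0.03565      3.421      1.829
  Δ         -0.01758    0.02636   0.008788
  eq         0.01808      3.448      1.837
  solve Keq expr → x = 0.008788; check Q = 2.3050e+05
Then change container volume by factor 0.8 (V_new/V_old).
Step 3:
                   D          C          E
  init       0.02259       4.31      2.297
  Δ          0.00555  -0.008325  -0.002775
  eq         0.02814      4.301      2.294
  solve Keq expr → x = -0.002775; check Q = 2.3050e+05

Direction: reverse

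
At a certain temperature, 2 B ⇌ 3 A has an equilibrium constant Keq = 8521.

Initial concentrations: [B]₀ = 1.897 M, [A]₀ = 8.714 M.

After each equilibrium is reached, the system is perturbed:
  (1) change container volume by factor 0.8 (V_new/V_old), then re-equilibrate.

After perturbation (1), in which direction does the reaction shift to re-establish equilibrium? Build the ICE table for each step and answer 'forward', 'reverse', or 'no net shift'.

Q₀ = 183.9 vs Keq = 8521 ⇒ Q<K, forward
Step 1:
                    B           A
  I             1.897       8.714
  C            -1.503       2.255
  E            0.3936       10.97
  solve Keq expr → x = 0.7517; check Q = 8521
Then change container volume by factor 0.8 (V_new/V_old).
Step 2:
                    B           A
  I             0.492       13.71
  C           0.05327     -0.0799
  E            0.5452       13.63
  solve Keq expr → x = -0.02663; check Q = 8521

Direction: reverse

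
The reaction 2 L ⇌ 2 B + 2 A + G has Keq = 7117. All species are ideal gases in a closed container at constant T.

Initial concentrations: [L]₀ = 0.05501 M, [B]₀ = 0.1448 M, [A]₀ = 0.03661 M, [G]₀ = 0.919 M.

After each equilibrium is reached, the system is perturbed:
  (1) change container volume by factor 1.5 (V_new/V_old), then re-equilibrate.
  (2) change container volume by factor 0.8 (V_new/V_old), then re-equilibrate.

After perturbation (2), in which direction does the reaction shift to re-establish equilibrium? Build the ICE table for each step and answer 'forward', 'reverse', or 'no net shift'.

Q₀ = 0.008534 vs Keq = 7117 ⇒ Q<K, forward
Step 1:
                  L         B         A         G
  Initial   0.05501    0.1448   0.03661     0.919
  Change    -0.0548    0.0548    0.0548    0.0274
  Equil   2.1040e-04    0.1996   0.09141    0.9464
  solve Keq expr → x = 0.0274; check Q = 7117
Then change container volume by factor 1.5 (V_new/V_old).
Step 2:
                  L         B         A         G
  Initial 1.4026e-04    0.1331   0.06094    0.6309
  Change  -6.3796e-05 6.3796e-05 6.3796e-05 3.1898e-05
  Equil   7.6469e-05    0.1331     0.061     0.631
  solve Keq expr → x = 3.1898e-05; check Q = 7117
Then change container volume by factor 0.8 (V_new/V_old).
Step 3:
                  L         B         A         G
  Initial 9.5586e-05    0.1664   0.07625    0.7887
  Change  3.7901e-05 -3.7901e-05 -3.7901e-05 -1.8951e-05
  Equil   1.3349e-04    0.1664   0.07622    0.7887
  solve Keq expr → x = -1.8951e-05; check Q = 7117

Direction: reverse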